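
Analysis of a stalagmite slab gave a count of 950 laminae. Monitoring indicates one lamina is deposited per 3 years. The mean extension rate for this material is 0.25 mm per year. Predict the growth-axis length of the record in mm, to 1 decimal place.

Multiplying by 3 years per lamina: 950 × 3 = 2850 years.
2850 years at 0.25 mm/year gives 0.25 × 2850 = 712.5 mm.

712.5 mm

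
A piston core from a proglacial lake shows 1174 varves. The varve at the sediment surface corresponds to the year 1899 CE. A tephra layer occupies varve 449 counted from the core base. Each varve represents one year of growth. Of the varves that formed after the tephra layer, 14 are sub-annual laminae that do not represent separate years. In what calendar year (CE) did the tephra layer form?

Between varve 449 and the sediment surface there are 1174 − 449 = 725 varves.
Excluding 14 false varves: 725 − 14 = 711.
The varve at the sediment surface is 1899 CE, so the tephra layer dates to 1899 − 711 = 1188 CE.

1188 CE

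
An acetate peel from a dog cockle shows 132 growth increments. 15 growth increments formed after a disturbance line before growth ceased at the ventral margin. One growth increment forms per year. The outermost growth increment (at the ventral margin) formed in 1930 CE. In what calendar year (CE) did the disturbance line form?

1915 CE

15 growth increments formed after the disturbance line.
The growth increment at the ventral margin is 1930 CE, so the disturbance line dates to 1930 − 15 = 1915 CE.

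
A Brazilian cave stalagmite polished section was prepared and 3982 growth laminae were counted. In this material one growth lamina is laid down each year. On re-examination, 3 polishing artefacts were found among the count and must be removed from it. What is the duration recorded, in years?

3979 years

After corrections the count is 3982 − 3 = 3979 growth laminae.
At one growth lamina per year, that is 3979 years.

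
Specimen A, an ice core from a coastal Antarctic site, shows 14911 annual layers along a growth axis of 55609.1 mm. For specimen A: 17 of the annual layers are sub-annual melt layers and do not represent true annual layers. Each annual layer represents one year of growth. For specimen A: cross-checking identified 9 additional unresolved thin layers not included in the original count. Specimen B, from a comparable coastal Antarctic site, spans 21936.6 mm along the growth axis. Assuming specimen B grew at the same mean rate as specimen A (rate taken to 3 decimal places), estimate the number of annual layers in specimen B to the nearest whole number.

Specimen A: after corrections the count is 14911 − 17 + 9 = 14903 annual layers.
A: Extension rate ≈ 55609.1 / 14903 = 3.731 mm/year.
For B, 21936.6 / 3.731 = 5879.55 years ≈ 5880 annual layers.

5880 annual layers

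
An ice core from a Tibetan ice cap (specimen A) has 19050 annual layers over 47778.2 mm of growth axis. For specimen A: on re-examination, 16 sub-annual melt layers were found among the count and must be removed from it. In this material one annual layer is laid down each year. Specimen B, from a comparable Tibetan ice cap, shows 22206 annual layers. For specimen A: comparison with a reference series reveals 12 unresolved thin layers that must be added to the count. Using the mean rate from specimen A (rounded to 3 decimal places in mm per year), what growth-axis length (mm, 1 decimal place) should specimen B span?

55714.9 mm

Specimen A: true annual layer count = 19050 − 16 + 12 = 19046.
A: Mean rate = 47778.2 mm / 19046 years ≈ 2.509 mm/year.
Length of B = 2.509 × 22206 = 55714.9 mm.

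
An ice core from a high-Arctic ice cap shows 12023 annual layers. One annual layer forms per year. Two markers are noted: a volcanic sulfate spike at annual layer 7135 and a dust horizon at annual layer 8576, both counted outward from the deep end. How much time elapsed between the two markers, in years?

8576 − 7135 = 1441 annual layers lie between the two events.
That is 1441 years at one annual layer per year.

1441 years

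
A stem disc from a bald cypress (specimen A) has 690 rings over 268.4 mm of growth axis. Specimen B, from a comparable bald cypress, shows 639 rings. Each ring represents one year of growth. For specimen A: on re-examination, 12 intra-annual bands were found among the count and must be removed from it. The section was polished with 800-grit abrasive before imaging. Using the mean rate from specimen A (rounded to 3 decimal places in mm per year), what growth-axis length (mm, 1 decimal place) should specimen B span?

Specimen A: adjusted count: 690 − 12 = 678 rings.
A: Mean rate = 268.4 mm / 678 years ≈ 0.396 mm/yr.
B's length ≈ 0.396 × 639 = 253.0 mm.

253.0 mm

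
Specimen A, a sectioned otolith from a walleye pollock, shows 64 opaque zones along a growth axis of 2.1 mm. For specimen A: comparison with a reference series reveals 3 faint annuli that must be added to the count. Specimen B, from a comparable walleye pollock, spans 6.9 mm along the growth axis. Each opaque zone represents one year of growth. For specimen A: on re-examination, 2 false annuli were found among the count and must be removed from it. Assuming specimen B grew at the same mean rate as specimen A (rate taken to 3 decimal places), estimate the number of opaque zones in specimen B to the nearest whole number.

Specimen A: true opaque zone count = 64 − 2 + 3 = 65.
A: 2.1 mm over 65 years gives 2.1 / 65 ≈ 0.032 mm/yr.
B spans 6.9 / 0.032 = 215.62 years ≈ 216 opaque zones.

216 opaque zones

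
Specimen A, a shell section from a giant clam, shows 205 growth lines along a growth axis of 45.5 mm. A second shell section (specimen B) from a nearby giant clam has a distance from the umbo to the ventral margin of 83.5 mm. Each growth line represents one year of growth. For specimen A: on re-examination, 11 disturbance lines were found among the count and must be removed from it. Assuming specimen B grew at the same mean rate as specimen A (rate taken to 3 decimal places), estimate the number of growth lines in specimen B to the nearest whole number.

355 growth lines

Specimen A: correcting the raw count gives 205 − 11 = 194 true growth lines.
A: Extension rate ≈ 45.5 / 194 = 0.235 mm/year.
B spans 83.5 / 0.235 = 355.32 years ≈ 355 growth lines.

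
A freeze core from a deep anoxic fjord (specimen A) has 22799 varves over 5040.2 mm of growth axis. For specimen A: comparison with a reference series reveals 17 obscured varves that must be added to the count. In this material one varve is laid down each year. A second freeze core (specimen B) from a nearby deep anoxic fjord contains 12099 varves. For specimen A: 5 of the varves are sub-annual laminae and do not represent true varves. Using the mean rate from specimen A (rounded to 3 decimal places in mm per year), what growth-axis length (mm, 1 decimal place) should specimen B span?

Specimen A: true varve count = 22799 − 5 + 17 = 22811.
A: 5040.2 mm over 22811 years gives 5040.2 / 22811 ≈ 0.221 mm/yr.
Length of B = 0.221 × 12099 = 2673.9 mm.

2673.9 mm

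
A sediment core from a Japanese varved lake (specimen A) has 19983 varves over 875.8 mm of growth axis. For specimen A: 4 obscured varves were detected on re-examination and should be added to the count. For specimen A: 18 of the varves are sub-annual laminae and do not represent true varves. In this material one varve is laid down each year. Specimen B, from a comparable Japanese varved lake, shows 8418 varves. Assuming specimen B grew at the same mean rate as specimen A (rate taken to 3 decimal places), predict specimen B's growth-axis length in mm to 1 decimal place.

370.4 mm

Specimen A: correcting the raw count gives 19983 − 18 + 4 = 19969 true varves.
A: Mean rate = 875.8 mm / 19969 years ≈ 0.044 mm per year.
B's length ≈ 0.044 × 8418 = 370.4 mm.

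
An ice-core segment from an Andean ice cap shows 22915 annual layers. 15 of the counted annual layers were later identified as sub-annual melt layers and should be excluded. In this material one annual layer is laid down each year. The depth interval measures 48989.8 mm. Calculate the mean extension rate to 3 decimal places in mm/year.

After corrections the count is 22915 − 15 = 22900 annual layers.
Mean rate = 48989.8 mm / 22900 years ≈ 2.139 mm/year.

2.139 mm/year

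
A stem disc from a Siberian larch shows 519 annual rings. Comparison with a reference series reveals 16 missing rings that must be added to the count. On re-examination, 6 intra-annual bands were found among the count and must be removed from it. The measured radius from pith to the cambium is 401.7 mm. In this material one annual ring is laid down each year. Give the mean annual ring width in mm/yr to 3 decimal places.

After corrections the count is 519 − 6 + 16 = 529 annual rings.
Mean rate = 401.7 mm / 529 years ≈ 0.759 mm/yr.

0.759 mm/yr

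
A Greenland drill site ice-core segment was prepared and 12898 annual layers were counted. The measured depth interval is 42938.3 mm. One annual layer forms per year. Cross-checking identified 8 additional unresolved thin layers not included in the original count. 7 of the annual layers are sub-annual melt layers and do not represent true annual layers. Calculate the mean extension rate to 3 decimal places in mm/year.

Adjusted count: 12898 − 7 + 8 = 12899 annual layers.
42938.3 mm over 12899 years gives 42938.3 / 12899 ≈ 3.329 mm/year.

3.329 mm/year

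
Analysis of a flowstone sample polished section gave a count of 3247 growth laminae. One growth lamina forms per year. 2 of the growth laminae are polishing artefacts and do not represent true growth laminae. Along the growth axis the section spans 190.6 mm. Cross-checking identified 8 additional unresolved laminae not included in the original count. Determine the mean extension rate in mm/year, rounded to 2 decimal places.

0.06 mm/year

After corrections the count is 3247 − 2 + 8 = 3253 growth laminae.
Mean rate = 190.6 mm / 3253 years ≈ 0.06 mm/year.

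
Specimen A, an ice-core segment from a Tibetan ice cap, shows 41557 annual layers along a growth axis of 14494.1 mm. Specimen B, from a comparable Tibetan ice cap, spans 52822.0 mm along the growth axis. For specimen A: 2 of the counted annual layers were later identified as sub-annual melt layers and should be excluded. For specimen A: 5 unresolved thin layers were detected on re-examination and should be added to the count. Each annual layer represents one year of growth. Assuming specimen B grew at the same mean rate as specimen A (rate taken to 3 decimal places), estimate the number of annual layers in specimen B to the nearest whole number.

Specimen A: true annual layer count = 41557 − 2 + 5 = 41560.
A: 14494.1 mm over 41560 years gives 14494.1 / 41560 ≈ 0.349 mm per year.
B spans 52822.0 / 0.349 = 151352.44 years ≈ 151352 annual layers.

151352 annual layers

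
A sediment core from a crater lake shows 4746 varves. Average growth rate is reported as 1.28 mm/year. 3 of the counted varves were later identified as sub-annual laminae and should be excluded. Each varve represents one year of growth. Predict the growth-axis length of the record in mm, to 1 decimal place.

6071.0 mm

Adjusted count: 4746 − 3 = 4743 varves.
Predicted length = 1.28 mm/year × 4743 years = 6071.0 mm.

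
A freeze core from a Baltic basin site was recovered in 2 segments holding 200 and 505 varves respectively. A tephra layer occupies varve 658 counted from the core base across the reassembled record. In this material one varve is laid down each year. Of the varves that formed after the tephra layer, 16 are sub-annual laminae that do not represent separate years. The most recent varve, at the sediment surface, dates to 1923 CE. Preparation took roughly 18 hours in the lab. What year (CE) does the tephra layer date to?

1892 CE

Total varves = 200 + 505 = 705.
705 − 658 = 47 varves lie beyond the tephra layer toward the sediment surface.
47 − 16 false = 31 true varves after the tephra layer.
Counting back 31 years from 1923 CE places the tephra layer in 1923 − 31 = 1892 CE.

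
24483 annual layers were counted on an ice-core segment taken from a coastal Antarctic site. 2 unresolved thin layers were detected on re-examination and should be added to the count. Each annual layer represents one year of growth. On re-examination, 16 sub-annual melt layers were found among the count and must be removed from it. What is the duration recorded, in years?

True annual layer count = 24483 − 16 + 2 = 24469.
One annual layer per year makes the duration 24469 years.

24469 yr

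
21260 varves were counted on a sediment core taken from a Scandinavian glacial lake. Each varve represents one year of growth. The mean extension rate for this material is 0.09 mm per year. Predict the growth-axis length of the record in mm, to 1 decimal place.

21260 years of growth are recorded.
Predicted length = 0.09 mm/year × 21260 years = 1913.4 mm.

1913.4 mm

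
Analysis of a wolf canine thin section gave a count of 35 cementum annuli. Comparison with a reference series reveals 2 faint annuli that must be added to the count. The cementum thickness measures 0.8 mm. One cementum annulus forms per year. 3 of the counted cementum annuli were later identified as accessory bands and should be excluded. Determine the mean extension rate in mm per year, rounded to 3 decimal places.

Correcting the raw count gives 35 − 3 + 2 = 34 true cementum annuli.
0.8 mm over 34 years gives 0.8 / 34 ≈ 0.024 mm per year.

0.024 mm per year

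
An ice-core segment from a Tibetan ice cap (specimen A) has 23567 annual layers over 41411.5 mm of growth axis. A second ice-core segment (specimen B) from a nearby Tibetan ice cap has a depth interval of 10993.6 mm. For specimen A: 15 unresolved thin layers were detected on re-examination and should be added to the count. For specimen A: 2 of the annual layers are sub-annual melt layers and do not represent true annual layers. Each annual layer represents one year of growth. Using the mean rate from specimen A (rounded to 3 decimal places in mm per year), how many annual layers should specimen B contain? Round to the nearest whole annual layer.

Specimen A: after corrections the count is 23567 − 2 + 15 = 23580 annual layers.
A: Mean rate = 41411.5 mm / 23580 years ≈ 1.756 mm per year.
For B, 10993.6 / 1.756 = 6260.59 years ≈ 6261 annual layers.

6261 annual layers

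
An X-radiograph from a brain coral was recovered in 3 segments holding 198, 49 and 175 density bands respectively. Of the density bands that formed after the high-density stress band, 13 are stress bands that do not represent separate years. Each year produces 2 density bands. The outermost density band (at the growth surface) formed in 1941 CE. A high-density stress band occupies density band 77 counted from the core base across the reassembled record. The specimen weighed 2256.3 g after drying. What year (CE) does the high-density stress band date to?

Total density bands = 198 + 49 + 175 = 422.
Between density band 77 and the growth surface there are 422 − 77 = 345 density bands.
Removing the 13 false density bands leaves 345 − 13 = 332 true density bands beyond the high-density stress band.
With 2 density bands per year, 332 / 2 = 166 years.
1941 − 166 = 1775 CE.

1775 CE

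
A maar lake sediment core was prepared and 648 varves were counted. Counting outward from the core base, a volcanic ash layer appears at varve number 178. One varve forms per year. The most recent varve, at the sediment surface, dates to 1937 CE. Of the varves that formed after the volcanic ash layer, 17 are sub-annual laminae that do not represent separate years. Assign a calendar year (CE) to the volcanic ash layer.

648 − 178 = 470 varves lie beyond the volcanic ash layer toward the sediment surface.
Removing the 17 false varves leaves 470 − 17 = 453 true varves beyond the volcanic ash layer.
1937 − 453 = 1484 CE.

1484 CE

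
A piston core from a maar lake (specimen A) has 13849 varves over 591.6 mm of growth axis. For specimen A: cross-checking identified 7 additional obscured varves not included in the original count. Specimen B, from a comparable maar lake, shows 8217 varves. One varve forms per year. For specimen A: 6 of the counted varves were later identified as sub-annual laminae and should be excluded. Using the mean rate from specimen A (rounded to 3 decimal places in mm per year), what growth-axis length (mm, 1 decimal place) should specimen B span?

353.3 mm

Specimen A: true varve count = 13849 − 6 + 7 = 13850.
A: 591.6 mm over 13850 years gives 591.6 / 13850 ≈ 0.043 mm per year.
B's length ≈ 0.043 × 8217 = 353.3 mm.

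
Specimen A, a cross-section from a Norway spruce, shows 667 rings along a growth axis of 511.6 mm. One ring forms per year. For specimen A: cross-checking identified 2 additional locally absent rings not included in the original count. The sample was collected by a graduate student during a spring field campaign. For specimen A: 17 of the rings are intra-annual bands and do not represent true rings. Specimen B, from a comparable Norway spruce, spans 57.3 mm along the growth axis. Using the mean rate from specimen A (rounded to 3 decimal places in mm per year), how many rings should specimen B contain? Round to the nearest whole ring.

73 rings

Specimen A: correcting the raw count gives 667 − 17 + 2 = 652 true rings.
A: 511.6 mm over 652 years gives 511.6 / 652 ≈ 0.785 mm per year.
Specimen B: 57.3 mm / 0.785 mm per year = 72.99 years ≈ 73 rings.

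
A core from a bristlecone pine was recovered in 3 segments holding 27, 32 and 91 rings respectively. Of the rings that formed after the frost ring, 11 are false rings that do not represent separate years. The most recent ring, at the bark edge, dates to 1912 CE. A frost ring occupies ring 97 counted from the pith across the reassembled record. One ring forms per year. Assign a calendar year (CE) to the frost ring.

Total rings = 27 + 32 + 91 = 150.
Between ring 97 and the bark edge there are 150 − 97 = 53 rings.
Removing the 11 false rings leaves 53 − 11 = 42 true rings beyond the frost ring.
Counting back 42 years from 1912 CE places the frost ring in 1912 − 42 = 1870 CE.

1870 CE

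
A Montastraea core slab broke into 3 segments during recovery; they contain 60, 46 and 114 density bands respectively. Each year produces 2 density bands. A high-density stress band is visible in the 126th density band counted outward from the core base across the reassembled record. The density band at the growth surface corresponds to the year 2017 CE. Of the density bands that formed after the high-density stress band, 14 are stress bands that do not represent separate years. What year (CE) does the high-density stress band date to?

1977 CE

Total density bands = 60 + 46 + 114 = 220.
The high-density stress band sits at density band 126 from the core base, so 220 − 126 = 94 density bands formed after it.
94 − 14 false = 80 true density bands after the high-density stress band.
With 2 density bands per year, 80 / 2 = 40 years.
Counting back 40 years from 2017 CE places the high-density stress band in 2017 − 40 = 1977 CE.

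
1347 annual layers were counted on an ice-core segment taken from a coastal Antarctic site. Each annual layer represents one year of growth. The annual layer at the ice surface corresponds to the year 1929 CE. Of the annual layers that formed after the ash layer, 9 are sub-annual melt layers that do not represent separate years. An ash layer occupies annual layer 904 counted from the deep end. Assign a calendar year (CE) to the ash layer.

Between annual layer 904 and the ice surface there are 1347 − 904 = 443 annual layers.
Excluding 9 false annual layers: 443 − 9 = 434.
The annual layer at the ice surface is 1929 CE, so the ash layer dates to 1929 − 434 = 1495 CE.

1495 CE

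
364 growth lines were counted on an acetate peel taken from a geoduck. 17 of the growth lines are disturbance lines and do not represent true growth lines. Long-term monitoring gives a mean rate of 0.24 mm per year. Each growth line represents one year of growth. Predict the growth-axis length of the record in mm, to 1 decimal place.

83.3 mm

True growth line count = 364 − 17 = 347.
Predicted length = 0.24 mm/year × 347 years = 83.3 mm.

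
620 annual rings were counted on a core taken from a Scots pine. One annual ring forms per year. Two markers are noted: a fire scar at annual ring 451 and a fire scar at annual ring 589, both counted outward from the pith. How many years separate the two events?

138 years

The two markers are separated by 589 − 451 = 138 annual rings.
That is 138 years at one annual ring per year.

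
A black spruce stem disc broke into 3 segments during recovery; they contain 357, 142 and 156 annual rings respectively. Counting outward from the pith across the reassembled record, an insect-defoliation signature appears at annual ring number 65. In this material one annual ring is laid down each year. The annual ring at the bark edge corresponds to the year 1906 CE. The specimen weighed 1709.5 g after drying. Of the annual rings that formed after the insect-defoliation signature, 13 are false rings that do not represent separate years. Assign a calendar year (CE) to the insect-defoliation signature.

1329 CE

Total annual rings = 357 + 142 + 156 = 655.
655 − 65 = 590 annual rings lie beyond the insect-defoliation signature toward the bark edge.
Removing the 13 false annual rings leaves 590 − 13 = 577 true annual rings beyond the insect-defoliation signature.
1906 − 577 = 1329 CE.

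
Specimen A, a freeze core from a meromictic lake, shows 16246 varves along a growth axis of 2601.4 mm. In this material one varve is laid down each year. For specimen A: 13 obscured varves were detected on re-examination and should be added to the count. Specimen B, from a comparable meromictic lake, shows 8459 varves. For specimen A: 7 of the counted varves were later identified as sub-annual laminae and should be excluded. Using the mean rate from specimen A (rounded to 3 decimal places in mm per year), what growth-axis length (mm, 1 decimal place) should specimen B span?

1353.4 mm

Specimen A: true varve count = 16246 − 7 + 13 = 16252.
A: Extension rate ≈ 2601.4 / 16252 = 0.160 mm/yr.
Length of B = 0.160 × 8459 = 1353.4 mm.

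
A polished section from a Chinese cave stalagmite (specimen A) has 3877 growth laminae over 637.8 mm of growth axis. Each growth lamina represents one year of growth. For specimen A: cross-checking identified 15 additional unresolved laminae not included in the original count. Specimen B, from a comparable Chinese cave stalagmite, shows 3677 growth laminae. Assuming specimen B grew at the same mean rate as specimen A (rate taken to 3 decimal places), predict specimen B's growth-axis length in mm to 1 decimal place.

Specimen A: correcting the raw count gives 3877 + 15 = 3892 true growth laminae.
A: Mean rate = 637.8 mm / 3892 years ≈ 0.164 mm per year.
B's length ≈ 0.164 × 3677 = 603.0 mm.

603.0 mm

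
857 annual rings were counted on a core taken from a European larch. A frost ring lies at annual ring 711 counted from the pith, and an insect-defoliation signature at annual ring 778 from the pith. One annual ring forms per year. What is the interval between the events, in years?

67 years

The two markers are separated by 778 − 711 = 67 annual rings.
One annual ring per year makes the interval 67 years.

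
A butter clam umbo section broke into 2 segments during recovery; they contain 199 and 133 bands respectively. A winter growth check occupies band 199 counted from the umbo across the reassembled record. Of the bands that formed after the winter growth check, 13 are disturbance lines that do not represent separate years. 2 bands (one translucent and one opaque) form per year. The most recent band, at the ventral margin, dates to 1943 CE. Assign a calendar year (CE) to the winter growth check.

Total bands = 199 + 133 = 332.
332 − 199 = 133 bands lie beyond the winter growth check toward the ventral margin.
Removing the 13 false bands leaves 133 − 13 = 120 true bands beyond the winter growth check.
120 bands at 2 per year is 120 / 2 = 60 years.
The band at the ventral margin is 1943 CE, so the winter growth check dates to 1943 − 60 = 1883 CE.

1883 CE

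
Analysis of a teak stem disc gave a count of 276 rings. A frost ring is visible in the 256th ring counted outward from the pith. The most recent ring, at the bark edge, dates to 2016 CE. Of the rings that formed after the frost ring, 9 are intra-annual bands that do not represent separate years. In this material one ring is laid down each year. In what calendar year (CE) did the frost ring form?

2005 CE

276 − 256 = 20 rings lie beyond the frost ring toward the bark edge.
Excluding 9 false rings: 20 − 9 = 11.
Counting back 11 years from 2016 CE places the frost ring in 2016 − 11 = 2005 CE.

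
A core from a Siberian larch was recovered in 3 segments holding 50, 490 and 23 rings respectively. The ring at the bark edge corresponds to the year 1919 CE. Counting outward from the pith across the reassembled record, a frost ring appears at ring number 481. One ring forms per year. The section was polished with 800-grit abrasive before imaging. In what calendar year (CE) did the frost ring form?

1837 CE

Total rings = 50 + 490 + 23 = 563.
Between ring 481 and the bark edge there are 563 − 481 = 82 rings.
1919 − 82 = 1837 CE.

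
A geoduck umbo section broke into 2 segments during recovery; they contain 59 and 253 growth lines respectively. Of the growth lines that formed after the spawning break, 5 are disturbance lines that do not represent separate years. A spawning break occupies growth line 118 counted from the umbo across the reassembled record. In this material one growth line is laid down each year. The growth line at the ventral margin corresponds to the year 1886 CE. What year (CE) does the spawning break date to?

1697 CE

Total growth lines = 59 + 253 = 312.
312 − 118 = 194 growth lines lie beyond the spawning break toward the ventral margin.
Excluding 5 false growth lines: 194 − 5 = 189.
1886 − 189 = 1697 CE.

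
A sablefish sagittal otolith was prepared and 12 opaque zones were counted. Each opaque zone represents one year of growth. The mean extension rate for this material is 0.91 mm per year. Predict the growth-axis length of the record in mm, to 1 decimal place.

The record spans 12 years at 0.91 mm per year.
Predicted length = 0.91 mm/year × 12 years = 10.9 mm.

10.9 mm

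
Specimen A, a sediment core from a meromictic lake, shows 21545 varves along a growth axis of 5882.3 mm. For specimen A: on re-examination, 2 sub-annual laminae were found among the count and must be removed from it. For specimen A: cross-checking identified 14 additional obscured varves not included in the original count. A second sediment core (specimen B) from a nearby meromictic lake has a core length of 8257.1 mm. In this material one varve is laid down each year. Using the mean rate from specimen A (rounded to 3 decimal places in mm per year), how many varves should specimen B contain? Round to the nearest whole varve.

Specimen A: after corrections the count is 21545 − 2 + 14 = 21557 varves.
A: 5882.3 mm over 21557 years gives 5882.3 / 21557 ≈ 0.273 mm per year.
Specimen B: 8257.1 mm / 0.273 mm per year = 30245.79 years ≈ 30246 varves.

30246 varves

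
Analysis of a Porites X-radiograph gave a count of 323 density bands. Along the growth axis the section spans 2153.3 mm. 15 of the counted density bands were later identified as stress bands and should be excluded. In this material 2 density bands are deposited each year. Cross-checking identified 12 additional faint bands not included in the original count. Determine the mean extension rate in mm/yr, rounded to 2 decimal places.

13.46 mm/yr

Adjusted count: 323 − 15 + 12 = 320 density bands.
320 density bands at 2 per year is 320 / 2 = 160 years.
Mean rate = 2153.3 mm / 160 years ≈ 13.46 mm/yr.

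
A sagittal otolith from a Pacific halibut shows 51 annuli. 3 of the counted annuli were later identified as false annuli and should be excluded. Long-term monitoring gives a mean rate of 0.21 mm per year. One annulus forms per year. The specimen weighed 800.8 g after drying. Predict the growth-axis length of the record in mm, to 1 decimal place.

After corrections the count is 51 − 3 = 48 annuli.
Length ≈ 0.21 × 48 = 10.1 mm.

10.1 mm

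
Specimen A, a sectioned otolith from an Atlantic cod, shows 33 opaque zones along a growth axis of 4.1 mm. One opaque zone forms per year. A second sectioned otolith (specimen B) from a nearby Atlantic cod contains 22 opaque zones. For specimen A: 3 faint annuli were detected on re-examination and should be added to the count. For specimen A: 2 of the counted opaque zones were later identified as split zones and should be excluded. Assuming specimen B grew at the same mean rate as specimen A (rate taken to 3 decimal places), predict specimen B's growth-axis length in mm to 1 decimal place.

Specimen A: correcting the raw count gives 33 − 2 + 3 = 34 true opaque zones.
A: 4.1 mm over 34 years gives 4.1 / 34 ≈ 0.121 mm/yr.
B's length ≈ 0.121 × 22 = 2.7 mm.

2.7 mm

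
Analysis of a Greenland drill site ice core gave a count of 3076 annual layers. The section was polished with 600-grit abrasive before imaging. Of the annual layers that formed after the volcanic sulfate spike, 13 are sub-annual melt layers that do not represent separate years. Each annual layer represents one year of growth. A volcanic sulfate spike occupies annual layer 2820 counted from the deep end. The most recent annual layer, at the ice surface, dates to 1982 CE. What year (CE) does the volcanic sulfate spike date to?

1739 CE

The volcanic sulfate spike sits at annual layer 2820 from the deep end, so 3076 − 2820 = 256 annual layers formed after it.
256 − 13 false = 243 true annual layers after the volcanic sulfate spike.
Counting back 243 years from 1982 CE places the volcanic sulfate spike in 1982 − 243 = 1739 CE.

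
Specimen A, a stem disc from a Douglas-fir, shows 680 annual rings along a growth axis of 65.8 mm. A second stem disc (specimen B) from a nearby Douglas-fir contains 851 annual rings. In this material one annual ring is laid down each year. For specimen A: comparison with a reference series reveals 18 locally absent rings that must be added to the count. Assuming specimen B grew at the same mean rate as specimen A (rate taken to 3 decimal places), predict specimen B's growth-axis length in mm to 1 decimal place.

80.0 mm

Specimen A: correcting the raw count gives 680 + 18 = 698 true annual rings.
A: Extension rate ≈ 65.8 / 698 = 0.094 mm/year.
B's length ≈ 0.094 × 851 = 80.0 mm.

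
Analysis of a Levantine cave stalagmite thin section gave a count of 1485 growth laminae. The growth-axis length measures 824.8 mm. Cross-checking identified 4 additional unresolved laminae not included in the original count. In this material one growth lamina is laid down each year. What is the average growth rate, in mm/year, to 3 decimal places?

0.554 mm/year

Adjusted count: 1485 + 4 = 1489 growth laminae.
Extension rate ≈ 824.8 / 1489 = 0.554 mm/year.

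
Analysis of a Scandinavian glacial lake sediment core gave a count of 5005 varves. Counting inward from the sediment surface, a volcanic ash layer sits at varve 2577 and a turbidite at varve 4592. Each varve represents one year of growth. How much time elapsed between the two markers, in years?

2015 years

The two markers are separated by 4592 − 2577 = 2015 varves.
One varve per year makes the interval 2015 years.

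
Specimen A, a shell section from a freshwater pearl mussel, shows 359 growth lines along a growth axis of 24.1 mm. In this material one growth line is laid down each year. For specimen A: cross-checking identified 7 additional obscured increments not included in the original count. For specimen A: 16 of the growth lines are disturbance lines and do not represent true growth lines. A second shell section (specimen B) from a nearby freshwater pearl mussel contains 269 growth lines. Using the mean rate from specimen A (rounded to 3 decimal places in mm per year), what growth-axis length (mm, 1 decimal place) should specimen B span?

Specimen A: true growth line count = 359 − 16 + 7 = 350.
A: Extension rate ≈ 24.1 / 350 = 0.069 mm/year.
B's length ≈ 0.069 × 269 = 18.6 mm.

18.6 mm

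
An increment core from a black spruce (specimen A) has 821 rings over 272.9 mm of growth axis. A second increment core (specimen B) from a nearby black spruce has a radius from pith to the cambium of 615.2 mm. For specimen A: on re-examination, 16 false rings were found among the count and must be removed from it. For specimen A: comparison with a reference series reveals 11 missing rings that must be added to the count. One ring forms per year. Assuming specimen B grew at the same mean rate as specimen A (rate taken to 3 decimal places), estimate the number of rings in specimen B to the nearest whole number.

1842 rings

Specimen A: adjusted count: 821 − 16 + 11 = 816 rings.
A: 272.9 mm over 816 years gives 272.9 / 816 ≈ 0.334 mm/year.
Specimen B: 615.2 mm / 0.334 mm per year = 1841.92 years ≈ 1842 rings.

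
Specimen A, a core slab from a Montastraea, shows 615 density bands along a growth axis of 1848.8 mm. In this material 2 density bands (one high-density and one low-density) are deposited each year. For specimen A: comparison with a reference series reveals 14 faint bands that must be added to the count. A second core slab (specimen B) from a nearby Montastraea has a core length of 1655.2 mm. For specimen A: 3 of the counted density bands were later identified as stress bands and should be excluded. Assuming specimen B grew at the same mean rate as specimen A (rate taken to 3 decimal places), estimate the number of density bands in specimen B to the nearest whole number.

560 density bands

Specimen A: after corrections the count is 615 − 3 + 14 = 626 density bands.
Specimen A: dividing by 2 density bands per year: 626 / 2 = 313 years.
A: Extension rate ≈ 1848.8 / 313 = 5.907 mm/yr.
B spans 1655.2 / 5.907 = 280.21 years; at 2 density bands per year that is 280.21 × 2 ≈ 560 density bands.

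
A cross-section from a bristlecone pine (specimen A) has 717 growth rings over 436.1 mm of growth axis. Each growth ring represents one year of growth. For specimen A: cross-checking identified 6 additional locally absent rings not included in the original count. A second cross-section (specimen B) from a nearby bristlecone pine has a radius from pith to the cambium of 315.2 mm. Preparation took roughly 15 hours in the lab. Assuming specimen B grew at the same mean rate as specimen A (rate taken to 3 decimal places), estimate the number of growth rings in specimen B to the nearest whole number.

Specimen A: after corrections the count is 717 + 6 = 723 growth rings.
A: Extension rate ≈ 436.1 / 723 = 0.603 mm/year.
Specimen B: 315.2 mm / 0.603 mm per year = 522.72 years ≈ 523 growth rings.

523 growth rings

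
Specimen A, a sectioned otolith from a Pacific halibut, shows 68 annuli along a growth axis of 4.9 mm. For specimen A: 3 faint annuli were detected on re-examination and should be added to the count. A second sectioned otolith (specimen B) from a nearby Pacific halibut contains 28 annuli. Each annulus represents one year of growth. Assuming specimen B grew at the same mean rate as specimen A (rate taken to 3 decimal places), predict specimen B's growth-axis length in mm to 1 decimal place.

1.9 mm

Specimen A: true annulus count = 68 + 3 = 71.
A: Extension rate ≈ 4.9 / 71 = 0.069 mm/year.
Length of B = 0.069 × 28 = 1.9 mm.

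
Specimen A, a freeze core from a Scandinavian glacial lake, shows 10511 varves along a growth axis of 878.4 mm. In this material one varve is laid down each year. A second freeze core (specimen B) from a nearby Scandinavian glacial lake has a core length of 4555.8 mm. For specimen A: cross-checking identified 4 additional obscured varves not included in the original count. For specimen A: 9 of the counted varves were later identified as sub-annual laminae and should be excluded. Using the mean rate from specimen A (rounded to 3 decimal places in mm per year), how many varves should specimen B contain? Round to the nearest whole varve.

Specimen A: adjusted count: 10511 − 9 + 4 = 10506 varves.
A: Mean rate = 878.4 mm / 10506 years ≈ 0.084 mm/year.
B spans 4555.8 / 0.084 = 54235.71 years ≈ 54236 varves.

54236 varves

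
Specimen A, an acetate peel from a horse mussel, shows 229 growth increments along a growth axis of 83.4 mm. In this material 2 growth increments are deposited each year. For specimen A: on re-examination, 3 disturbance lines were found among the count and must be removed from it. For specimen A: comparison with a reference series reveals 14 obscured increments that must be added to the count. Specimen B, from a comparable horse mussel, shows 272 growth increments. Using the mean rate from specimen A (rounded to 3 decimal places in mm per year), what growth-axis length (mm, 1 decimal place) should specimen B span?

Specimen A: after corrections the count is 229 − 3 + 14 = 240 growth increments.
Specimen A: dividing by 2 growth increments per year: 240 / 2 = 120 years.
A: Extension rate ≈ 83.4 / 120 = 0.695 mm per year.
Specimen B: dividing by 2 growth increments per year: 272 / 2 = 136 years. Length of B = 0.695 × 136 = 94.5 mm.

94.5 mm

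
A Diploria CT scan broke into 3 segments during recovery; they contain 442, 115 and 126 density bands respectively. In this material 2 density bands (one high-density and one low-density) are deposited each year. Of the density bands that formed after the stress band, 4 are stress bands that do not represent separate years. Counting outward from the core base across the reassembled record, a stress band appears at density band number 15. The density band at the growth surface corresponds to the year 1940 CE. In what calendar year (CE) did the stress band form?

1608 CE

Total density bands = 442 + 115 + 126 = 683.
The stress band sits at density band 15 from the core base, so 683 − 15 = 668 density bands formed after it.
Excluding 4 false density bands: 668 − 4 = 664.
Dividing by 2 density bands per year: 664 / 2 = 332 years.
The density band at the growth surface is 1940 CE, so the stress band dates to 1940 − 332 = 1608 CE.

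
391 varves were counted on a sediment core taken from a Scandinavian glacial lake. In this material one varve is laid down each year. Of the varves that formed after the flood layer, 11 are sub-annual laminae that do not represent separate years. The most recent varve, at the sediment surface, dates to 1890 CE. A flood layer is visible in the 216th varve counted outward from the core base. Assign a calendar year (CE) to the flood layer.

391 − 216 = 175 varves lie beyond the flood layer toward the sediment surface.
175 − 11 false = 164 true varves after the flood layer.
Counting back 164 years from 1890 CE places the flood layer in 1890 − 164 = 1726 CE.

1726 CE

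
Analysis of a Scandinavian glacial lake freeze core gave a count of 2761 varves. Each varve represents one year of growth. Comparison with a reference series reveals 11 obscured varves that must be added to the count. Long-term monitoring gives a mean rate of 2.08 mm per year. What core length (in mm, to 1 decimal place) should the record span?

Adjusted count: 2761 + 11 = 2772 varves.
Predicted length = 2.08 mm/year × 2772 years = 5765.8 mm.

5765.8 mm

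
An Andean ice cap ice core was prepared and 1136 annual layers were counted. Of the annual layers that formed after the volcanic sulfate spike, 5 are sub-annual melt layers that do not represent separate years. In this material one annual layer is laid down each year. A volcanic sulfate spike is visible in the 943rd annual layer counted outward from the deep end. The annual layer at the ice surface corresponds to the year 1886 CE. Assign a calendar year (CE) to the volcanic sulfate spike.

1698 CE

The volcanic sulfate spike sits at annual layer 943 from the deep end, so 1136 − 943 = 193 annual layers formed after it.
193 − 5 false = 188 true annual layers after the volcanic sulfate spike.
The annual layer at the ice surface is 1886 CE, so the volcanic sulfate spike dates to 1886 − 188 = 1698 CE.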